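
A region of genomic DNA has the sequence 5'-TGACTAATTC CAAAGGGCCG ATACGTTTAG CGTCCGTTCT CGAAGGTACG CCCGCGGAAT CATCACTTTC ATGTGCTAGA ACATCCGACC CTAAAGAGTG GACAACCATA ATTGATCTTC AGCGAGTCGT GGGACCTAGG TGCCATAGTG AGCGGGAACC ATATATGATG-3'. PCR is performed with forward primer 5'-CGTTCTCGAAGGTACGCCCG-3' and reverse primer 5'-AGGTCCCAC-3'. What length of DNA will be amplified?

The forward primer matches the template at positions 35–54.
Taking the reverse complement of AGGTCCCAC gives GTGGGACCT, found at positions 129–137 on the template; the primer anneals here to the top strand with its 3' end pointing upstream.
The product runs from position 35 to position 137, so its length is 137 − 35 + 1 = 103 bp.

103 bp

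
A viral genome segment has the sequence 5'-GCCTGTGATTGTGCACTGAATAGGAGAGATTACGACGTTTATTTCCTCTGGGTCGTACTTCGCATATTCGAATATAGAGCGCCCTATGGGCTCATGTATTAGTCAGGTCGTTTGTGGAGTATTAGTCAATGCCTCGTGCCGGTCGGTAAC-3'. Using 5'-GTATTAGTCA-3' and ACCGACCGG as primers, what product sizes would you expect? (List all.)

The forward primer GTATTAGTCA matches the top strand at positions 96–105, 119–128.
The reverse primer's reverse complement is CCGGTCGGT, matching at positions 139–147.
Each forward site pairs with the reverse site to give a product ending at position 147: sizes 52, 29 bp.

52 bp, 29 bp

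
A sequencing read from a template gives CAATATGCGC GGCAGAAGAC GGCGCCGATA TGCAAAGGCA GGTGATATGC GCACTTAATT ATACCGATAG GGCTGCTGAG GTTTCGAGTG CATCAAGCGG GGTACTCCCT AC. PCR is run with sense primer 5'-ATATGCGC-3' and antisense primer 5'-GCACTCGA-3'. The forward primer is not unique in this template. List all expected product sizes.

The forward primer ATATGCGC matches the top strand at positions 3–10, 45–52.
The reverse primer's reverse complement is TCGAGTGC, matching at positions 84–91.
Each forward site pairs with the reverse site to give a product ending at position 91: sizes 89, 47 bp.

89 bp, 47 bp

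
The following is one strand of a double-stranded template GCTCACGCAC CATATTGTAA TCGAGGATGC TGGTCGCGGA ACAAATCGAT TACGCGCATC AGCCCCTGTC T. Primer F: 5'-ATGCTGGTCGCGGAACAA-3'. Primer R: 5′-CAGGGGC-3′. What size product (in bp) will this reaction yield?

42 bp

The forward primer matches the template at positions 27–44.
Taking the reverse complement of CAGGGGC gives GCCCCTG, found at positions 62–68 on the template; the primer anneals here to the top strand with its 3' end pointing upstream.
Product length = (reverse-primer end) − (forward-primer start) + 1 = 68 − 27 + 1 = 42 bp.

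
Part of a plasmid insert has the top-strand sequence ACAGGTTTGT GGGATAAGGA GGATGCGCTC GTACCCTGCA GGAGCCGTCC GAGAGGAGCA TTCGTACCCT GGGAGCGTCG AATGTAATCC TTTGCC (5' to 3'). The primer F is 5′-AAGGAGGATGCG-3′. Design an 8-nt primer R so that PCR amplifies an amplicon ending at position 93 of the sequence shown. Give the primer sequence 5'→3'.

5'-AAAGGATT-3'

The forward primer binds at positions 16–27; the product's 3' end on the top strand is position 93.
The reverse primer anneals to the top strand over positions 86–93, i.e. to AATCCTTT.
Its sequence written 5'→3' is the reverse complement: AAAGGATT.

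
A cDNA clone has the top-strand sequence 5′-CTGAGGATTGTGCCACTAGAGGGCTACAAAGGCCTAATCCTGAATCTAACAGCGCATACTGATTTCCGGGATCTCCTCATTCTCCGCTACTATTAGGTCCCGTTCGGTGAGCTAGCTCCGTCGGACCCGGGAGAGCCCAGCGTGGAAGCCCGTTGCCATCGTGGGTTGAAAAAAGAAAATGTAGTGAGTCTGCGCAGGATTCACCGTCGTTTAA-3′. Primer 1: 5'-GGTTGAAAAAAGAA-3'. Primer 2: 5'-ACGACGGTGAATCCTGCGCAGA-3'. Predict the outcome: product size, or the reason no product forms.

Primer 1 (GGTTGAAAAAAGAA) matches the top strand at positions 164–177; it acts as a forward primer.
Primer 2's reverse complement is TCTGCGCAGGATTCACCGTCGT, matching the top strand at positions 189–210; it acts as a reverse primer.
The 3' ends face each other across positions 164–210, giving a 47 bp product.

Yes — a 47 bp product.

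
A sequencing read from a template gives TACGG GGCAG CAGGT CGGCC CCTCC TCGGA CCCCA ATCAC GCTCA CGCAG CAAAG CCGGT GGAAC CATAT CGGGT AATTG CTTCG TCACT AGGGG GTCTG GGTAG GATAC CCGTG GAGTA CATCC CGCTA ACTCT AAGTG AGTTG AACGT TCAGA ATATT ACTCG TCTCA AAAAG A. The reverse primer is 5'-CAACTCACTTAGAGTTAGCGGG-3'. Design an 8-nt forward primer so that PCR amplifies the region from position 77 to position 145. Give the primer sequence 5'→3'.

The reverse primer's reverse complement CCCGCTAACTCTAAGTGAGTTG matches the template at positions 124–145; the product starts at position 77.
The forward primer is identical to the top strand over positions 77–84: ATTGCTTC.

5'-ATTGCTTC-3'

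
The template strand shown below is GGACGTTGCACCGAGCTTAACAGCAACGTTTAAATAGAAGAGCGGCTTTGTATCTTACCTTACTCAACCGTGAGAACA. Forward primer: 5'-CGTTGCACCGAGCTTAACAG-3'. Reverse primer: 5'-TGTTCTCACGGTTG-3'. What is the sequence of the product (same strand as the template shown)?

5'-CGTTGCACCGAGCTTAACAGCAACGTTTAAATAGAAGAGCGGCTTTGTATCTTACCTTACTCAACCGTGAGAACA-3'

Forward primer CGTTGCACCGAGCTTAACAG is found on the top strand at positions 4–23.
The reverse primer's reverse complement is CAACCGTGAGAACA, which matches the template at positions 65–78.
The product is the template from position 4 through 78 (75 bp).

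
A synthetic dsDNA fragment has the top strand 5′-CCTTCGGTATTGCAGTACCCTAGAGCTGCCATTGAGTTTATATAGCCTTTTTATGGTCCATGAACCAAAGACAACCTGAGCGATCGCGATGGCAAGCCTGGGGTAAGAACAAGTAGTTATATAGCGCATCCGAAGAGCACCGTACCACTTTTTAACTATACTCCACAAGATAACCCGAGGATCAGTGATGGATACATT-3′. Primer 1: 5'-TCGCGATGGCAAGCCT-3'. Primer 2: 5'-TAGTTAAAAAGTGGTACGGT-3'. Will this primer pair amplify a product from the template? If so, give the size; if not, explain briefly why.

Yes — a 75 bp product.

Primer 1 (TCGCGATGGCAAGCCT) matches the top strand at positions 84–99; it acts as a forward primer.
Primer 2's reverse complement is ACCGTACCACTTTTTAACTA, matching the top strand at positions 139–158; it acts as a reverse primer.
The 3' ends face each other across positions 84–158, giving a 75 bp product.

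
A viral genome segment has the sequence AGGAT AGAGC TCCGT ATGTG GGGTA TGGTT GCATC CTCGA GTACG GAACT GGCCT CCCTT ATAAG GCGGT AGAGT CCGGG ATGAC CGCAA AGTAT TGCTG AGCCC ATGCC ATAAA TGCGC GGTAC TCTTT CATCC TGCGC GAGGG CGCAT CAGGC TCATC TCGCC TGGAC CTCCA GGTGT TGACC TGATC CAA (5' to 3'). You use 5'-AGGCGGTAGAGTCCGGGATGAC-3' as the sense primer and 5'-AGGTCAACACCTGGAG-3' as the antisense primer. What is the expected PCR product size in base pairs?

Scanning the template, AGGCGGTAGAGTCCGGGATGAC occurs at positions 64–85; this primer anneals to the bottom strand there with its 3' end pointing downstream.
Reverse complement of the reverse primer: CTCCAGGTGTTGACCT. This occurs on the top strand at positions 171–186.
Product length = (reverse-primer end) − (forward-primer start) + 1 = 186 − 64 + 1 = 123 bp.

123 bp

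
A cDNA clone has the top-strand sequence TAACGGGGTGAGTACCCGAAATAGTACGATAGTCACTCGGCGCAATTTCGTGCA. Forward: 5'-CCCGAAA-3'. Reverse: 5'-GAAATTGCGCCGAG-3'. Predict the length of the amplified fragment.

Forward primer CCCGAAA is found on the top strand at positions 15–21.
Reverse complement of the reverse primer: CTCGGCGCAATTTC. This occurs on the top strand at positions 36–49.
The product runs from position 15 to position 49, so its length is 49 − 15 + 1 = 35 bp.

35 bp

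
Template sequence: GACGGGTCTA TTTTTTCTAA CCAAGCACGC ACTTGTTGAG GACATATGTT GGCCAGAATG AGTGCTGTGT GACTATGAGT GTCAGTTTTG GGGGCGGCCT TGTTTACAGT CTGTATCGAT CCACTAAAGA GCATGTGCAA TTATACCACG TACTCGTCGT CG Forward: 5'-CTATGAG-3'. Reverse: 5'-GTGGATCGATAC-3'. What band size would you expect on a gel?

52 bp

Forward primer CTATGAG is found on the top strand at positions 73–79.
Reverse complement of the reverse primer: GTATCGATCCAC. This occurs on the top strand at positions 113–124.
The product runs from position 73 to position 124, so its length is 124 − 73 + 1 = 52 bp.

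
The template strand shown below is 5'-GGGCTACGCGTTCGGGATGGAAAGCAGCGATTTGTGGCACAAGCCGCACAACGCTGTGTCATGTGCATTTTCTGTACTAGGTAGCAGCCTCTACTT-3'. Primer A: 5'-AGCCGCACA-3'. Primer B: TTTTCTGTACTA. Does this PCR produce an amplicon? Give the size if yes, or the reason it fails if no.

No product — both primers anneal to the same strand and extend in the same direction.

Primer A (AGCCGCACA) matches the top strand at positions 42–50 (3' end points downstream).
Primer B (TTTTCTGTACTA) also matches the top strand directly, at positions 68–79 — its reverse complement TAGTACAGAAAA is not present.
Both primers anneal to the bottom strand with 3' ends pointing the same way, so neither can prime synthesis back toward the other.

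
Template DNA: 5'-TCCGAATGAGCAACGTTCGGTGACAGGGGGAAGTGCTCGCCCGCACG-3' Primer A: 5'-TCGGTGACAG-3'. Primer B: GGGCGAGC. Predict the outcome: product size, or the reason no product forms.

Primer A (TCGGTGACAG) matches the top strand at positions 17–26; it acts as a forward primer.
Primer B's reverse complement is GCTCGCCC, matching the top strand at positions 35–42; it acts as a reverse primer.
The 3' ends face each other across positions 17–42, giving a 26 bp product.

Yes — a 26 bp product.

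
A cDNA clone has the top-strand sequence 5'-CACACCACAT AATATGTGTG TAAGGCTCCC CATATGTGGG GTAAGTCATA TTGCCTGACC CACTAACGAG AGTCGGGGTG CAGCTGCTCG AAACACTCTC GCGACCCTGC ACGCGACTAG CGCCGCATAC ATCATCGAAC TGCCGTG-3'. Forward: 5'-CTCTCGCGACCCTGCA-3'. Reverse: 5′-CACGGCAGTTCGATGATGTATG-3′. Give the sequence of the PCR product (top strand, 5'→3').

Scanning the template, CTCTCGCGACCCTGCA occurs at positions 96–111; this primer anneals to the bottom strand there with its 3' end pointing downstream.
Reverse complement of the reverse primer: CATACATCATCGAACTGCCGTG. This occurs on the top strand at positions 126–147.
The product is the template from position 96 through 147 (52 bp).

5'-CTCTCGCGACCCTGCACGCGACTAGCGCCGCATACATCATCGAACTGCCGTG-3'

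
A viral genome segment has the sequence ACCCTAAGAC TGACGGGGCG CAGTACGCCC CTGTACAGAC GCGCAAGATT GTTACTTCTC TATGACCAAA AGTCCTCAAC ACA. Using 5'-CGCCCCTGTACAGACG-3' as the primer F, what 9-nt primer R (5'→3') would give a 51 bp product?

The forward primer binds at positions 26–41, so a 51 bp product ends at position 26 + 51 − 1 = 76.
The reverse primer anneals to the top strand over positions 68–76, i.e. to AAAAGTCCT.
Its sequence written 5'→3' is the reverse complement: AGGACTTTT.

5'-AGGACTTTT-3'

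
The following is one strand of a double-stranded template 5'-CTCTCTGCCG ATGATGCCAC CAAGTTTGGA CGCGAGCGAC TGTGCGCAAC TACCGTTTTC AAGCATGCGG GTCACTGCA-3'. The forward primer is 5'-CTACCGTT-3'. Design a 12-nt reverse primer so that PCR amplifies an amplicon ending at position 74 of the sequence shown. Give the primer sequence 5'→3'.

The forward primer binds at positions 50–57; the product's 3' end on the top strand is position 74.
The reverse primer anneals to the top strand over positions 63–74, i.e. to GCATGCGGGTCA.
Its sequence written 5'→3' is the reverse complement: TGACCCGCATGC.

5'-TGACCCGCATGC-3'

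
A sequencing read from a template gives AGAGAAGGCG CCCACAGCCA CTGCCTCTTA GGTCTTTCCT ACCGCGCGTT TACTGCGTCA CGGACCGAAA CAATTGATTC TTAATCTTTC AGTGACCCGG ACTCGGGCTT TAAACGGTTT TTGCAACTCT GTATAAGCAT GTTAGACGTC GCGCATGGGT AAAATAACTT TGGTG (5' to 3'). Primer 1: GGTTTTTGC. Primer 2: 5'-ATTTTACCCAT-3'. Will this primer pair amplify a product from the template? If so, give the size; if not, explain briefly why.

Primer 1 (GGTTTTTGC) matches the top strand at positions 116–124; it acts as a forward primer.
Primer 2's reverse complement is ATGGGTAAAAT, matching the top strand at positions 155–165; it acts as a reverse primer.
The 3' ends face each other across positions 116–165, giving a 50 bp product.

Yes — a 50 bp product.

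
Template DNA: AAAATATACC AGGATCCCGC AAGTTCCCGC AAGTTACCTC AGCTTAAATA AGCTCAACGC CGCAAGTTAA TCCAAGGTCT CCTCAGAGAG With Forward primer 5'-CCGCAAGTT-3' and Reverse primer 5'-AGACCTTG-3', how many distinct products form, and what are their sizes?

Three products: 64 bp, 54 bp, 21 bp

The forward primer CCGCAAGTT matches the top strand at positions 17–25, 27–35, 60–68.
The reverse primer's reverse complement is CAAGGTCT, matching at positions 73–80.
Each forward site pairs with the reverse site to give a product ending at position 80: sizes 64, 54, 21 bp.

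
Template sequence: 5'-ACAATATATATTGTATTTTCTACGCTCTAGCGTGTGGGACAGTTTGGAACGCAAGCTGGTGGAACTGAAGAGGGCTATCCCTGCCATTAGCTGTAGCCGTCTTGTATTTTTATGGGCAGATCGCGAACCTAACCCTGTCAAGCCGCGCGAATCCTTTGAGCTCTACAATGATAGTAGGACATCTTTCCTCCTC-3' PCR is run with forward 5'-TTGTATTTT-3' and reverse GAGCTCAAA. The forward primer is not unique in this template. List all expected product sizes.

The forward primer TTGTATTTT matches the top strand at positions 11–19, 102–110.
The reverse primer's reverse complement is TTTGAGCTC, matching at positions 155–163.
Each forward site pairs with the reverse site to give a product ending at position 163: sizes 153, 62 bp.

153 bp, 62 bp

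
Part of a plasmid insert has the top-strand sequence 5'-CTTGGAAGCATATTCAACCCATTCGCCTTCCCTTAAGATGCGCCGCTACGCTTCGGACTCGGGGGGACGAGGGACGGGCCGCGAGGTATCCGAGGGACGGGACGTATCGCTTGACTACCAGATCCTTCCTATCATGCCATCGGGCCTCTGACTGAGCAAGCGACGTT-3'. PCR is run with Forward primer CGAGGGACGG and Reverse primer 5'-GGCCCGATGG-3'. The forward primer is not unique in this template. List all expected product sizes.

79 bp, 56 bp

The forward primer CGAGGGACGG matches the top strand at positions 68–77, 91–100.
The reverse primer's reverse complement is CCATCGGGCC, matching at positions 137–146.
Each forward site pairs with the reverse site to give a product ending at position 146: sizes 79, 56 bp.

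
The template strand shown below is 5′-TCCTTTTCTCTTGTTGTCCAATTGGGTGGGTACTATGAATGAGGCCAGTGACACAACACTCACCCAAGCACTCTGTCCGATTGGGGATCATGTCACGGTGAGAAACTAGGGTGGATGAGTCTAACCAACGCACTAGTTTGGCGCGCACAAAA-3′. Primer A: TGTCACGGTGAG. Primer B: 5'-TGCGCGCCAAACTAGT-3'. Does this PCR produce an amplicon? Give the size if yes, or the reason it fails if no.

Primer A (TGTCACGGTGAG) matches the top strand at positions 91–102; it acts as a forward primer.
Primer B's reverse complement is ACTAGTTTGGCGCGCA, matching the top strand at positions 132–147; it acts as a reverse primer.
The 3' ends face each other across positions 91–147, giving a 57 bp product.

Yes — a 57 bp product.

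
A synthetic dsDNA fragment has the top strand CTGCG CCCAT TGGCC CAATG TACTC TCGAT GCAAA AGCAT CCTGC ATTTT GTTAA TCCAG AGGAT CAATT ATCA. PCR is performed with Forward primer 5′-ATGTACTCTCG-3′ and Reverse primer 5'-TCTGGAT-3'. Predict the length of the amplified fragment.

44 bp

Forward primer ATGTACTCTCG is found on the top strand at positions 18–28.
The reverse primer's reverse complement is ATCCAGA, which matches the template at positions 55–61.
Product length = (reverse-primer end) − (forward-primer start) + 1 = 61 − 18 + 1 = 44 bp.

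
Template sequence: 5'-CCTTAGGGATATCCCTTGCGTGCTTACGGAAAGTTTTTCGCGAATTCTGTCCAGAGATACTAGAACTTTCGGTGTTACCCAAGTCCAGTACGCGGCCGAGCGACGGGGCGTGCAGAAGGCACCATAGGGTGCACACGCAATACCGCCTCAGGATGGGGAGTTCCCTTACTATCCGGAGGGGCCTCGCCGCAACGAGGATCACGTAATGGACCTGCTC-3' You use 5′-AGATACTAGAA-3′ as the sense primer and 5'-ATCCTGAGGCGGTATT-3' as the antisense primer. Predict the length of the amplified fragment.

100 bp

Forward primer AGATACTAGAA is found on the top strand at positions 55–65.
The reverse primer's reverse complement is AATACCGCCTCAGGAT, which matches the template at positions 139–154.
The product runs from position 55 to position 154, so its length is 154 − 55 + 1 = 100 bp.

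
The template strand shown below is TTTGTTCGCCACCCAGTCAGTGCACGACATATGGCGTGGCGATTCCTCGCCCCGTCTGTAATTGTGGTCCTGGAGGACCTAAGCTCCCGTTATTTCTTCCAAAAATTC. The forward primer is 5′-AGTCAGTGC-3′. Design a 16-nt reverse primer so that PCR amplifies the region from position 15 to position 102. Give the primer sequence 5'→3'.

5'-TTGGAAGAAATAACGG-3'

The product's 3' end on the top strand is position 102.
The reverse primer anneals to the top strand over positions 87–102, i.e. to CCGTTATTTCTTCCAA.
Its sequence written 5'→3' is the reverse complement: TTGGAAGAAATAACGG.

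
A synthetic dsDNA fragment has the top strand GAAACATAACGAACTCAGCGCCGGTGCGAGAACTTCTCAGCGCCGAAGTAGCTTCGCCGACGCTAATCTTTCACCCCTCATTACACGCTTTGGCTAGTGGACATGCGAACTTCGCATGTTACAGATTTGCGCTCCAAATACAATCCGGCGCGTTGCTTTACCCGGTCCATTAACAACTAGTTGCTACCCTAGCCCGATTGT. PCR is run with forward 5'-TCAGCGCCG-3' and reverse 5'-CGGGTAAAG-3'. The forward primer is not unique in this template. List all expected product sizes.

150 bp, 128 bp

The forward primer TCAGCGCCG matches the top strand at positions 15–23, 37–45.
The reverse primer's reverse complement is CTTTACCCG, matching at positions 156–164.
Each forward site pairs with the reverse site to give a product ending at position 164: sizes 150, 128 bp.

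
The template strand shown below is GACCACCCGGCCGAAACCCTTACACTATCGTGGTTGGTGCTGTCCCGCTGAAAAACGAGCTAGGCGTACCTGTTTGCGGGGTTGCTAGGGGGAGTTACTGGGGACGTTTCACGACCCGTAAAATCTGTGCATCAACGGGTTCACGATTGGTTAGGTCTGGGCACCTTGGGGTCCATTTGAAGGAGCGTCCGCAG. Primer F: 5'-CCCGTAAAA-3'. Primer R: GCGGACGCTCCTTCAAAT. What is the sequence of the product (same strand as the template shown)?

Scanning the template, CCCGTAAAA occurs at positions 115–123; this primer anneals to the bottom strand there with its 3' end pointing downstream.
Reverse complement of the reverse primer: ATTTGAAGGAGCGTCCGC. This occurs on the top strand at positions 175–192.
The product is the template from position 115 through 192 (78 bp).

5'-CCCGTAAAATCTGTGCATCAACGGGTTCACGATTGGTTAGGTCTGGGCACCTTGGGGTCCATTTGAAGGAGCGTCCGC-3'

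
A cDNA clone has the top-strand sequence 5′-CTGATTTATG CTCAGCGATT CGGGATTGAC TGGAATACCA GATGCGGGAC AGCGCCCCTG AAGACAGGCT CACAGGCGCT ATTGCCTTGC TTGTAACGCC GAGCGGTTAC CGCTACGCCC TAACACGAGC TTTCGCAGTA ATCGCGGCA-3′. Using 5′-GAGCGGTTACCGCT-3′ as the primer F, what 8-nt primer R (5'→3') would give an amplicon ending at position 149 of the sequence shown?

5'-TGCCGCGA-3'

The forward primer binds at positions 101–114; the product's 3' end on the top strand is position 149.
The reverse primer anneals to the top strand over positions 142–149, i.e. to TCGCGGCA.
Its sequence written 5'→3' is the reverse complement: TGCCGCGA.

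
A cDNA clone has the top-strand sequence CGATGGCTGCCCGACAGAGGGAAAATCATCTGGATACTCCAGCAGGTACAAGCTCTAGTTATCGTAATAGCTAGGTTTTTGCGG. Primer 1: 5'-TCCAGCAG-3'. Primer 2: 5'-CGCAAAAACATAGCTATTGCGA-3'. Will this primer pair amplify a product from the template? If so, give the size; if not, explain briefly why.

Primer 2 (CGCAAAAACATAGCTATTGCGA) does not match the top strand, and its reverse complement TCGCAATAGCTATGTTTTTGCG does not match either.
With no annealing site for primer 2, no amplification occurs.

No product — primer 2 has no binding site in the template.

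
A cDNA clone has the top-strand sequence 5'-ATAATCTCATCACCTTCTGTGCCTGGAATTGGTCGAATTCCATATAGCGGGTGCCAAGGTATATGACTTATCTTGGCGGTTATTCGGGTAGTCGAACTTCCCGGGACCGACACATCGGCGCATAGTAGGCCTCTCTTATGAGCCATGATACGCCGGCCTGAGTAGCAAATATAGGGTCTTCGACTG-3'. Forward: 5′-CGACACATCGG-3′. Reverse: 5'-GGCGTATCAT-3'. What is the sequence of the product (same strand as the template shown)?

Scanning the template, CGACACATCGG occurs at positions 108–118; this primer anneals to the bottom strand there with its 3' end pointing downstream.
The reverse primer's reverse complement is ATGATACGCC, which matches the template at positions 145–154.
The product is the template from position 108 through 154 (47 bp).

5'-CGACACATCGGCGCATAGTAGGCCTCTCTTATGAGCCATGATACGCC-3'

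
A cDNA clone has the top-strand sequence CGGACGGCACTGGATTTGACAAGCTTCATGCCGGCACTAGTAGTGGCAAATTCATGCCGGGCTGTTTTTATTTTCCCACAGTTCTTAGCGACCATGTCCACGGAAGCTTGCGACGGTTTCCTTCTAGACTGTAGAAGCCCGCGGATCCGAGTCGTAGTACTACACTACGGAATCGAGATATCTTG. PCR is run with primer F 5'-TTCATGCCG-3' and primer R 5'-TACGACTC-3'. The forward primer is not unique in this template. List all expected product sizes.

132 bp, 106 bp

The forward primer TTCATGCCG matches the top strand at positions 25–33, 51–59.
The reverse primer's reverse complement is GAGTCGTA, matching at positions 149–156.
Each forward site pairs with the reverse site to give a product ending at position 156: sizes 132, 106 bp.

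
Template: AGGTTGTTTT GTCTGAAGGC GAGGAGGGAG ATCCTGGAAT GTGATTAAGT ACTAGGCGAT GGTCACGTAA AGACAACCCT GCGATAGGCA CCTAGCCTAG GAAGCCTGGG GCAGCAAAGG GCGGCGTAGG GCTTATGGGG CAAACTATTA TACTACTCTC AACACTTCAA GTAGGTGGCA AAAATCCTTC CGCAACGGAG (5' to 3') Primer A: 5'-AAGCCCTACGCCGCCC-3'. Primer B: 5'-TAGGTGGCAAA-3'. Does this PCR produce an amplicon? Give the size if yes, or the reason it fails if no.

No product — the primers' 3' ends point away from each other.

Primer A (AAGCCCTACGCCGCCC) has reverse complement GGGCGGCGTAGGGCTT, which matches the top strand at positions 119–134; primer A anneals to the top strand there with its 3' end pointing upstream toward position 119.
Primer B (TAGGTGGCAAA) matches the top strand directly at positions 172–182; it anneals to the bottom strand with its 3' end pointing downstream toward position 182.
The 3' ends diverge (primer A extends toward position 1, primer B toward position 200), so the primers never converge on a shared product.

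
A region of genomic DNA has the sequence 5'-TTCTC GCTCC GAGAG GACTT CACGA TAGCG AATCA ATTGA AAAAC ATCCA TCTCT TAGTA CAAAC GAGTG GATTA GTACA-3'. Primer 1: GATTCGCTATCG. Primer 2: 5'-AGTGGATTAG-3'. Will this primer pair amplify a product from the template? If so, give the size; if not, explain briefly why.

No product — the primers' 3' ends point away from each other.

Primer 1 (GATTCGCTATCG) has reverse complement CGATAGCGAATC, which matches the top strand at positions 23–34; primer 1 anneals to the top strand there with its 3' end pointing upstream toward position 23.
Primer 2 (AGTGGATTAG) matches the top strand directly at positions 67–76; it anneals to the bottom strand with its 3' end pointing downstream toward position 76.
The 3' ends diverge (primer 1 extends toward position 1, primer 2 toward position 80), so the primers never converge on a shared product.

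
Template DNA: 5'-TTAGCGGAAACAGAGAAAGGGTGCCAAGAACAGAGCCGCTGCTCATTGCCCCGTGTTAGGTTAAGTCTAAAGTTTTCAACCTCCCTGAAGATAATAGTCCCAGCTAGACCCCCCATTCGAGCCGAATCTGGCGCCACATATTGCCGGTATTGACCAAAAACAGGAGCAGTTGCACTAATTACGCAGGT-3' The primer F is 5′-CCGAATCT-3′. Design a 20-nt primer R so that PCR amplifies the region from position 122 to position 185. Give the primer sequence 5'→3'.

The product's 3' end on the top strand is position 185.
The reverse primer anneals to the top strand over positions 166–185, i.e. to GCAGTTGCACTAATTACGCA.
Its sequence written 5'→3' is the reverse complement: TGCGTAATTAGTGCAACTGC.

5'-TGCGTAATTAGTGCAACTGC-3'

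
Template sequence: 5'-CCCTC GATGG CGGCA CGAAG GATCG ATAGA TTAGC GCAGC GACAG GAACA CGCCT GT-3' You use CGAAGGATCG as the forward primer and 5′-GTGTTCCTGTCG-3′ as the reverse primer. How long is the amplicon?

The forward primer matches the template at positions 16–25.
The reverse primer's reverse complement is CGACAGGAACAC, which matches the template at positions 40–51.
The product runs from position 16 to position 51, so its length is 51 − 16 + 1 = 36 bp.

36 bp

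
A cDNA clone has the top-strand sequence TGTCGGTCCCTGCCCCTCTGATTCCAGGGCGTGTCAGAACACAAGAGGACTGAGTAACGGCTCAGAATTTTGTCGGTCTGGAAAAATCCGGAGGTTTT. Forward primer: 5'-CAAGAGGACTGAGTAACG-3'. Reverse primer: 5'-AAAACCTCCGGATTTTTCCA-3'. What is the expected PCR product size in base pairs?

The forward primer matches the template at positions 42–59.
Reverse complement of the reverse primer: TGGAAAAATCCGGAGGTTTT. This occurs on the top strand at positions 79–98.
The product runs from position 42 to position 98, so its length is 98 − 42 + 1 = 57 bp.

57 bp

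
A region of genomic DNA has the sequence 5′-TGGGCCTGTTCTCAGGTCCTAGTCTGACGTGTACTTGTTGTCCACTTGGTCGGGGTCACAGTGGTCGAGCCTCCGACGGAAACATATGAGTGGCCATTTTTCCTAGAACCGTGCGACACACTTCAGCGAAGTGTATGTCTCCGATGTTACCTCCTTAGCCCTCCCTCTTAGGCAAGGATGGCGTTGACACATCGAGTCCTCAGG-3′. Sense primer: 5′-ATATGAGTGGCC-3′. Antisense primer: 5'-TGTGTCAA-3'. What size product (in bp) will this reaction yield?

108 bp

The forward primer matches the template at positions 84–95.
Reverse complement of the reverse primer: TTGACACA. This occurs on the top strand at positions 184–191.
The product runs from position 84 to position 191, so its length is 191 − 84 + 1 = 108 bp.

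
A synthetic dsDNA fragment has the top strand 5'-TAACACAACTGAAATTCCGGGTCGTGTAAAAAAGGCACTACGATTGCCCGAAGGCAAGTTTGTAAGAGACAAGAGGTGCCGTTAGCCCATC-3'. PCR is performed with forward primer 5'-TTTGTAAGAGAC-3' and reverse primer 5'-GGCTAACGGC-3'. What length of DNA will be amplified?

The forward primer matches the template at positions 59–70.
Reverse complement of the reverse primer: GCCGTTAGCC. This occurs on the top strand at positions 78–87.
Amplicon spans positions 59–87: 29 bp.

29 bp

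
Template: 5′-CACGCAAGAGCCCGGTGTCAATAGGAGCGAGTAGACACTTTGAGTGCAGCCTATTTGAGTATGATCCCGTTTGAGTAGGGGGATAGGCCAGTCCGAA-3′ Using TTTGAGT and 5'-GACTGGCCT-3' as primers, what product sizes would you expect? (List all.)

55 bp, 40 bp, 24 bp

The forward primer TTTGAGT matches the top strand at positions 39–45, 54–60, 70–76.
The reverse primer's reverse complement is AGGCCAGTC, matching at positions 85–93.
Each forward site pairs with the reverse site to give a product ending at position 93: sizes 55, 40, 24 bp.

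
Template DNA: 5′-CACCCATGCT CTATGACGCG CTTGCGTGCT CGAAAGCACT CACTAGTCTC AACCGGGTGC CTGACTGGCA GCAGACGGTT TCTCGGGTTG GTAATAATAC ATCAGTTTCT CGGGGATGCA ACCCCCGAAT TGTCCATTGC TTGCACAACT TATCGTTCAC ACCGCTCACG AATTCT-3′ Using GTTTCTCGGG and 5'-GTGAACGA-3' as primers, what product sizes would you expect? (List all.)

83 bp, 56 bp

The forward primer GTTTCTCGGG matches the top strand at positions 78–87, 105–114.
The reverse primer's reverse complement is TCGTTCAC, matching at positions 153–160.
Each forward site pairs with the reverse site to give a product ending at position 160: sizes 83, 56 bp.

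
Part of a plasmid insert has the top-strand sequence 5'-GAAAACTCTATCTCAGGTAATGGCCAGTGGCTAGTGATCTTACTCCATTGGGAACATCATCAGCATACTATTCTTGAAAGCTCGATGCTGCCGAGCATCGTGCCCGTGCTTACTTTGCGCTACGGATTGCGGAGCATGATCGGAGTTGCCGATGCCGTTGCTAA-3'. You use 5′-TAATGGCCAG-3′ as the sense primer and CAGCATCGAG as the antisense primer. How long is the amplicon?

73 bp

Forward primer TAATGGCCAG is found on the top strand at positions 18–27.
The reverse primer's reverse complement is CTCGATGCTG, which matches the template at positions 81–90.
Amplicon spans positions 18–90: 73 bp.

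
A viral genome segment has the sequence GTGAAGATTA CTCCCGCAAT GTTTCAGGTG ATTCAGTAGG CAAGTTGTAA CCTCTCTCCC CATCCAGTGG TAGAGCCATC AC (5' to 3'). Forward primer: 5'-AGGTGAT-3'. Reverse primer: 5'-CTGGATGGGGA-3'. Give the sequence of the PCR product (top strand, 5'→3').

5'-AGGTGATTCAGTAGGCAAGTTGTAACCTCTCTCCCCATCCAG-3'

Scanning the template, AGGTGAT occurs at positions 26–32; this primer anneals to the bottom strand there with its 3' end pointing downstream.
Taking the reverse complement of CTGGATGGGGA gives TCCCCATCCAG, found at positions 57–67 on the template; the primer anneals here to the top strand with its 3' end pointing upstream.
The product is the template from position 26 through 67 (42 bp).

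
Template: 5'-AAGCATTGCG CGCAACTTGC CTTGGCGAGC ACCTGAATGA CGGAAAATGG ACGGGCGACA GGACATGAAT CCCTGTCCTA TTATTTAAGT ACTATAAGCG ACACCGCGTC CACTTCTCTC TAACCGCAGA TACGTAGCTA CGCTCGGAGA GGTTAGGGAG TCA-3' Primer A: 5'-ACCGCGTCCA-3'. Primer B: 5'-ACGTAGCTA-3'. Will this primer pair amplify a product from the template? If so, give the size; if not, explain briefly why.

No product — both primers anneal to the same strand and extend in the same direction.

Primer A (ACCGCGTCCA) matches the top strand at positions 103–112 (3' end points downstream).
Primer B (ACGTAGCTA) also matches the top strand directly, at positions 132–140 — its reverse complement TAGCTACGT is not present.
Both primers anneal to the bottom strand with 3' ends pointing the same way, so neither can prime synthesis back toward the other.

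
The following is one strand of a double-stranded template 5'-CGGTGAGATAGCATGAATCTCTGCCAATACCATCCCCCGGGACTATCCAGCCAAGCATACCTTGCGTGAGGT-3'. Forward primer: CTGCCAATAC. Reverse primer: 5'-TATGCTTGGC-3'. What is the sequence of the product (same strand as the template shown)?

Scanning the template, CTGCCAATAC occurs at positions 21–30; this primer anneals to the bottom strand there with its 3' end pointing downstream.
The reverse primer's reverse complement is GCCAAGCATA, which matches the template at positions 50–59.
The product is the template from position 21 through 59 (39 bp).

5'-CTGCCAATACCATCCCCCGGGACTATCCAGCCAAGCATA-3'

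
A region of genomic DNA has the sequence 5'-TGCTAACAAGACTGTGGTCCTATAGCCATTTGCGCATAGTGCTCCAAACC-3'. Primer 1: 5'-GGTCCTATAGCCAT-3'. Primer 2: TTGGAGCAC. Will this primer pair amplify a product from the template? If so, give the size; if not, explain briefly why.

Yes — a 32 bp product.

Primer 1 (GGTCCTATAGCCAT) matches the top strand at positions 16–29; it acts as a forward primer.
Primer 2's reverse complement is GTGCTCCAA, matching the top strand at positions 39–47; it acts as a reverse primer.
The 3' ends face each other across positions 16–47, giving a 32 bp product.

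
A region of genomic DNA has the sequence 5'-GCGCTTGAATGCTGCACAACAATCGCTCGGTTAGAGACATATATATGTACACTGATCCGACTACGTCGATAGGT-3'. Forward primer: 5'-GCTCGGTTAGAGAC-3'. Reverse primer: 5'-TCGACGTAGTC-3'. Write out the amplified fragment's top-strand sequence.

Scanning the template, GCTCGGTTAGAGAC occurs at positions 25–38; this primer anneals to the bottom strand there with its 3' end pointing downstream.
Reverse complement of the reverse primer: GACTACGTCGA. This occurs on the top strand at positions 59–69.
The product is the template from position 25 through 69 (45 bp).

5'-GCTCGGTTAGAGACATATATATGTACACTGATCCGACTACGTCGA-3'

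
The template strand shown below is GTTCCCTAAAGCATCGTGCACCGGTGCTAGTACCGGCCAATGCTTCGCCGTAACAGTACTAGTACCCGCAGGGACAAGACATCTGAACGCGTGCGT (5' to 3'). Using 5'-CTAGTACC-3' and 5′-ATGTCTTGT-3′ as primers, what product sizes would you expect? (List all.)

56 bp, 24 bp

The forward primer CTAGTACC matches the top strand at positions 27–34, 59–66.
The reverse primer's reverse complement is ACAAGACAT, matching at positions 74–82.
Each forward site pairs with the reverse site to give a product ending at position 82: sizes 56, 24 bp.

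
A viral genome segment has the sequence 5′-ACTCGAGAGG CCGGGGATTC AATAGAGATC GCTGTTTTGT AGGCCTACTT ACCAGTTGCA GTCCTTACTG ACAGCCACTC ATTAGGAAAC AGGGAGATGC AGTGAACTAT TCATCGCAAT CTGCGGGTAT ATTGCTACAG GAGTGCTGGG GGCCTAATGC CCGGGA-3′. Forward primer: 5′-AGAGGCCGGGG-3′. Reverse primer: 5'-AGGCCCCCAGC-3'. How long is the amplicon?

The forward primer matches the template at positions 6–16.
The reverse primer's reverse complement is GCTGGGGGCCT, which matches the template at positions 145–155.
Amplicon spans positions 6–155: 150 bp.

150 bp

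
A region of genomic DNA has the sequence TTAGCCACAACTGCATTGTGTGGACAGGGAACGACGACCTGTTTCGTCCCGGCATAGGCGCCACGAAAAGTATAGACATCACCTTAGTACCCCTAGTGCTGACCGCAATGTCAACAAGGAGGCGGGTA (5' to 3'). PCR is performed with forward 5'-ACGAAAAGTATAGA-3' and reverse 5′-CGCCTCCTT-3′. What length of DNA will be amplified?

The forward primer matches the template at positions 63–76.
Taking the reverse complement of CGCCTCCTT gives AAGGAGGCG, found at positions 116–124 on the template; the primer anneals here to the top strand with its 3' end pointing upstream.
Amplicon spans positions 63–124: 62 bp.

62 bp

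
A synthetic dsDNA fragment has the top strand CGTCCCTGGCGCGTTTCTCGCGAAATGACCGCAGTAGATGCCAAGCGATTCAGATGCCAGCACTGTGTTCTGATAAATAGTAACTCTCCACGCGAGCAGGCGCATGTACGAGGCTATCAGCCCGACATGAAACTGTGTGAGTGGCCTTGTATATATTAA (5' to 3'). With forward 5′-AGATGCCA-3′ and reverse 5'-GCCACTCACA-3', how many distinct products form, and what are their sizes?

Two products: 110 bp, 94 bp

The forward primer AGATGCCA matches the top strand at positions 36–43, 52–59.
The reverse primer's reverse complement is TGTGAGTGGC, matching at positions 136–145.
Each forward site pairs with the reverse site to give a product ending at position 145: sizes 110, 94 bp.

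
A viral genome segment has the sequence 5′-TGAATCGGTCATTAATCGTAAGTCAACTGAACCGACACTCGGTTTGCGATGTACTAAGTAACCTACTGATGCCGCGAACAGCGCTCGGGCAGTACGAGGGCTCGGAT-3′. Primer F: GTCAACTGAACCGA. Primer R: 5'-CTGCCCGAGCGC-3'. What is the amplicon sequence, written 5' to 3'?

Forward primer GTCAACTGAACCGA is found on the top strand at positions 22–35.
Taking the reverse complement of CTGCCCGAGCGC gives GCGCTCGGGCAG, found at positions 81–92 on the template; the primer anneals here to the top strand with its 3' end pointing upstream.
The product is the template from position 22 through 92 (71 bp).

5'-GTCAACTGAACCGACACTCGGTTTGCGATGTACTAAGTAACCTACTGATGCCGCGAACAGCGCTCGGGCAG-3'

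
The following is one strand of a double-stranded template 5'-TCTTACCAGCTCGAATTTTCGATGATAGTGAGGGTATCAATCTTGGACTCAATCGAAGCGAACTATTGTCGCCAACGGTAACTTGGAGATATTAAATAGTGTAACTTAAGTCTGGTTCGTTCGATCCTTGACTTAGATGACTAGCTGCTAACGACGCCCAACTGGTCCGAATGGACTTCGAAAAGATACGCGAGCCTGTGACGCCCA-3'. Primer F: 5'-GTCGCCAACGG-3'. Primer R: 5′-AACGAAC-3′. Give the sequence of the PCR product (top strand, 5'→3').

Forward primer GTCGCCAACGG is found on the top strand at positions 68–78.
The reverse primer's reverse complement is GTTCGTT, which matches the template at positions 115–121.
The product is the template from position 68 through 121 (54 bp).

5'-GTCGCCAACGGTAACTTGGAGATATTAAATAGTGTAACTTAAGTCTGGTTCGTT-3'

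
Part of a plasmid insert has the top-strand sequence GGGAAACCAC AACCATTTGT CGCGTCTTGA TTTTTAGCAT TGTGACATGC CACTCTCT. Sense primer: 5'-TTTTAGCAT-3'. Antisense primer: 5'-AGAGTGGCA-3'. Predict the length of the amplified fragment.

25 bp

Forward primer TTTTAGCAT is found on the top strand at positions 32–40.
Reverse complement of the reverse primer: TGCCACTCT. This occurs on the top strand at positions 48–56.
Product length = (reverse-primer end) − (forward-primer start) + 1 = 56 − 32 + 1 = 25 bp.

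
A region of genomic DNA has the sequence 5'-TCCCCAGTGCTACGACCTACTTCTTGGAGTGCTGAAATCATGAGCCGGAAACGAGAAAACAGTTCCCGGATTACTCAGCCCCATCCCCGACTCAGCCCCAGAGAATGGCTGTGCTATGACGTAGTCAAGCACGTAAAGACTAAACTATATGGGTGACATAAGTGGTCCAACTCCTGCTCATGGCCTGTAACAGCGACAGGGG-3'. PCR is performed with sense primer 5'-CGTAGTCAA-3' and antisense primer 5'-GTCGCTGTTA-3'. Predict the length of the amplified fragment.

78 bp

Forward primer CGTAGTCAA is found on the top strand at positions 120–128.
Reverse complement of the reverse primer: TAACAGCGAC. This occurs on the top strand at positions 188–197.
Product length = (reverse-primer end) − (forward-primer start) + 1 = 197 − 120 + 1 = 78 bp.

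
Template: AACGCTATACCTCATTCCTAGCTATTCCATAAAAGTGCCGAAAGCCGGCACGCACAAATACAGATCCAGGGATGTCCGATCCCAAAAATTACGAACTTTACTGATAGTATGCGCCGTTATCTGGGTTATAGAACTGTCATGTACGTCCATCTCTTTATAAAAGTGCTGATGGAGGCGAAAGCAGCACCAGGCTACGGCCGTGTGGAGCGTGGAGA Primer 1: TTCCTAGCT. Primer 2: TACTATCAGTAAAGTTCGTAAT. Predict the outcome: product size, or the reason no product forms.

Yes — a 95 bp product.

Primer 1 (TTCCTAGCT) matches the top strand at positions 15–23; it acts as a forward primer.
Primer 2's reverse complement is ATTACGAACTTTACTGATAGTA, matching the top strand at positions 88–109; it acts as a reverse primer.
The 3' ends face each other across positions 15–109, giving a 95 bp product.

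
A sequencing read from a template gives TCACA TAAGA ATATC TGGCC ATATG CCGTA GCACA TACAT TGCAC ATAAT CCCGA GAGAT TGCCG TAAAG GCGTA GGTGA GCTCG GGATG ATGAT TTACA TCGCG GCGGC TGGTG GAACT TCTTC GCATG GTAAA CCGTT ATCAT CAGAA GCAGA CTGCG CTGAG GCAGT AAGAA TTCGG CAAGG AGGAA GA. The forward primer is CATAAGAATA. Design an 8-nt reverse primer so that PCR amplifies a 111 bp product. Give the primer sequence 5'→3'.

The forward primer binds at positions 4–13, so a 111 bp product ends at position 4 + 111 − 1 = 114.
The reverse primer anneals to the top strand over positions 107–114, i.e. to CGGCTGGT.
Its sequence written 5'→3' is the reverse complement: ACCAGCCG.

5'-ACCAGCCG-3'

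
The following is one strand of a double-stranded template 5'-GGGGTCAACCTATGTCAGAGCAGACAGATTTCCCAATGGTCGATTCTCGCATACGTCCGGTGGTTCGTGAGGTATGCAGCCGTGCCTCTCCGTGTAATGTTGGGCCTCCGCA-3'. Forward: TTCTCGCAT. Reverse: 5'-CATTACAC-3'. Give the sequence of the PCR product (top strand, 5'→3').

5'-TTCTCGCATACGTCCGGTGGTTCGTGAGGTATGCAGCCGTGCCTCTCCGTGTAATG-3'

Forward primer TTCTCGCAT is found on the top strand at positions 44–52.
Taking the reverse complement of CATTACAC gives GTGTAATG, found at positions 92–99 on the template; the primer anneals here to the top strand with its 3' end pointing upstream.
The product is the template from position 44 through 99 (56 bp).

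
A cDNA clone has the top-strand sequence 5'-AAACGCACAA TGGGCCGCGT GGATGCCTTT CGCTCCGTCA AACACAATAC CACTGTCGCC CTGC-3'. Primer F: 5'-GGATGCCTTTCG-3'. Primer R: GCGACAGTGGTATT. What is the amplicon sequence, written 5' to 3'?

5'-GGATGCCTTTCGCTCCGTCAAACACAATACCACTGTCGC-3'

Scanning the template, GGATGCCTTTCG occurs at positions 21–32; this primer anneals to the bottom strand there with its 3' end pointing downstream.
The reverse primer's reverse complement is AATACCACTGTCGC, which matches the template at positions 46–59.
The product is the template from position 21 through 59 (39 bp).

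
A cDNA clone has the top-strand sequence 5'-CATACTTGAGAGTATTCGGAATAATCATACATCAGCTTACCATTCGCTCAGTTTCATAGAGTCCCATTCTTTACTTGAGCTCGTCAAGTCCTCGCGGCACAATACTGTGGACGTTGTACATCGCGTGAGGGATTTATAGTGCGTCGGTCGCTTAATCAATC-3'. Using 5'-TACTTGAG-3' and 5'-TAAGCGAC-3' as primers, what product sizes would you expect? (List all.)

The forward primer TACTTGAG matches the top strand at positions 3–10, 72–79.
The reverse primer's reverse complement is GTCGCTTA, matching at positions 147–154.
Each forward site pairs with the reverse site to give a product ending at position 154: sizes 152, 83 bp.

152 bp, 83 bp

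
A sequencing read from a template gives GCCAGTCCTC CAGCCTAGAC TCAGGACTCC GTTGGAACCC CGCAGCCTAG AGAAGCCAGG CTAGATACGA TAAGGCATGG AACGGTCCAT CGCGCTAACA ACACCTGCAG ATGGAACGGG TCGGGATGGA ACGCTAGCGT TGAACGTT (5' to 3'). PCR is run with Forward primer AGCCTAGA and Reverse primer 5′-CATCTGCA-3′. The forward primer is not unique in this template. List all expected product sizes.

The forward primer AGCCTAGA matches the top strand at positions 12–19, 44–51.
The reverse primer's reverse complement is TGCAGATG, matching at positions 106–113.
Each forward site pairs with the reverse site to give a product ending at position 113: sizes 102, 70 bp.

102 bp, 70 bp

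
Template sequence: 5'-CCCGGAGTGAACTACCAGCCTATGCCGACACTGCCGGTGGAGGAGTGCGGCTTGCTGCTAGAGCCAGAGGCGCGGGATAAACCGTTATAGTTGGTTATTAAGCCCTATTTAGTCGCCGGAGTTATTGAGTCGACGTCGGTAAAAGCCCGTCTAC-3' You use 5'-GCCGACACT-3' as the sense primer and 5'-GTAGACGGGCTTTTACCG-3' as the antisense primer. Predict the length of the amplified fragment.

131 bp

Forward primer GCCGACACT is found on the top strand at positions 24–32.
The reverse primer's reverse complement is CGGTAAAAGCCCGTCTAC, which matches the template at positions 137–154.
The product runs from position 24 to position 154, so its length is 154 − 24 + 1 = 131 bp.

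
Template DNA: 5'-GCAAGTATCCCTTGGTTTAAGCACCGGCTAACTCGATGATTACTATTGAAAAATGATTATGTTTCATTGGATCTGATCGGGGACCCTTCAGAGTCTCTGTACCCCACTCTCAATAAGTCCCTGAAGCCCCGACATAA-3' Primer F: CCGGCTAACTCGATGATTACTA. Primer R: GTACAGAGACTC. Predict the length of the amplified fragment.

Forward primer CCGGCTAACTCGATGATTACTA is found on the top strand at positions 24–45.
Taking the reverse complement of GTACAGAGACTC gives GAGTCTCTGTAC, found at positions 91–102 on the template; the primer anneals here to the top strand with its 3' end pointing upstream.
Amplicon spans positions 24–102: 79 bp.

79 bp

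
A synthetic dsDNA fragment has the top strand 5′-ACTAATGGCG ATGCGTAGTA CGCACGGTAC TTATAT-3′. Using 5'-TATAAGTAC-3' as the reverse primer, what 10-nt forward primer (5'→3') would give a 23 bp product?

5'-GCGTAGTACG-3'

The reverse primer's reverse complement GTACTTATA matches the template at positions 27–35, so the product ends at position 35.
A 23 bp product then starts at position 35 − 23 + 1 = 13.
The forward primer is identical to the top strand there: GCGTAGTACG.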